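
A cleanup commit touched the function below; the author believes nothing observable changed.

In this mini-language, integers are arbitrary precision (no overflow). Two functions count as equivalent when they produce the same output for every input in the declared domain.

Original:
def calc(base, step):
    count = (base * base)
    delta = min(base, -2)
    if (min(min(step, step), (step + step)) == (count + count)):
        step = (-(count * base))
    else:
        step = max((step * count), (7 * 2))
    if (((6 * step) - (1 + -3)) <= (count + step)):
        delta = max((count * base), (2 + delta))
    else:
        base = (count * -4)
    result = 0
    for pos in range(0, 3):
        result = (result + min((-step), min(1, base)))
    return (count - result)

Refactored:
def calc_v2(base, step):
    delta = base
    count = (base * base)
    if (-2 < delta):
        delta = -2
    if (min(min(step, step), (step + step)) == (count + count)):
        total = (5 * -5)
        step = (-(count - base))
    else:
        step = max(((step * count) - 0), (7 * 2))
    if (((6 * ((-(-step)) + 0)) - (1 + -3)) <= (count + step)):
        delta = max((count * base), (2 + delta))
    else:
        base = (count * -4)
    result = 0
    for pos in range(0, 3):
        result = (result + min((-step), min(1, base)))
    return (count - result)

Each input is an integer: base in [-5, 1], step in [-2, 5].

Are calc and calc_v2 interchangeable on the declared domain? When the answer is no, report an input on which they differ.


base=-1, step=2 yields 13 from calc but 4 from calc_v2.
verdict: not equivalent; witness: base=-1, step=2


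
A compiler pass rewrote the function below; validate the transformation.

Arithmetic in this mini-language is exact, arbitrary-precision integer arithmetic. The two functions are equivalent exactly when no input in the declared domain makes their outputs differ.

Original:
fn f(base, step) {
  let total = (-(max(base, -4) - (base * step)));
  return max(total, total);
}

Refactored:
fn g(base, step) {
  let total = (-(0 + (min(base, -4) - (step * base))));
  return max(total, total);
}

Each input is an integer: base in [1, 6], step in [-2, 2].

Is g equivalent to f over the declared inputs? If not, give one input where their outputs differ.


Evaluate both at base=1, step=-2.
f: total=-3, then returns -3
g: total=2, then returns 2
-3 and 2 differ, so these are not the same function on this domain.
verdict: not equivalent; witness: base=1, step=-2


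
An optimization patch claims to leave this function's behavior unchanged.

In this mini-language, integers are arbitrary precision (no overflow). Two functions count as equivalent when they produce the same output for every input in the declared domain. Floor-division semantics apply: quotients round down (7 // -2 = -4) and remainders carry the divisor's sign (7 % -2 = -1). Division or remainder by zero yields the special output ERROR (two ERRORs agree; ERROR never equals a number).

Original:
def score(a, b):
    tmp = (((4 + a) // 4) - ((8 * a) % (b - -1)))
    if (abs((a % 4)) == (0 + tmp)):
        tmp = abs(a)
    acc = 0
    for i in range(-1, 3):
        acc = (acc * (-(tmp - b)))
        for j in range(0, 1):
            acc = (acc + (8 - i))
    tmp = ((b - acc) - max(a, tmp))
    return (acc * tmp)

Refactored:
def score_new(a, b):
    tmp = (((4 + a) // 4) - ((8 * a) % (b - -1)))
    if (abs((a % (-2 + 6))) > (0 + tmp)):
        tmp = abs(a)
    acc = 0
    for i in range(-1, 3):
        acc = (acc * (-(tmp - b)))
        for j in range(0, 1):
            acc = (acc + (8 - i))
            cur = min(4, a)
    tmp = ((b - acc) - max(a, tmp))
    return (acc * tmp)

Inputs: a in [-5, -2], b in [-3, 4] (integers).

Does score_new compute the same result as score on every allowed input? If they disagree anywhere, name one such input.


Not equivalent: a=-5, b=-3 separates them (-2208 vs -17156148).
score: tmp=-1, then (abs((a % 4)) == (0 + tmp)) is false, then acc=0, then (i=-1), then acc=0, then (j=0), then acc=9, then (i=0), then acc=-18, then (j=0), then acc=-10, then (i=1), then acc=20, then (j=0), then acc=27, then (i=2), then acc=-54, then (j=0), then acc=-48, then tmp=46, then returns -2208
score_new: tmp=-1, then (abs((a % (-2 + 6))) > (0 + tmp)) is true, then tmp=5, then acc=0, then (i=-1), then acc=0, then (j=0), then acc=9, then cur=-5, then (i=0), then acc=-72, then (j=0), then acc=-64, then cur=-5, then (i=1), then acc=512, then (j=0), then acc=519, then cur=-5, then (i=2), then acc=-4152, then (j=0), then acc=-4146, then cur=-5, then tmp=4138, then returns -17156148
verdict: not equivalent; witness: a=-5, b=-3


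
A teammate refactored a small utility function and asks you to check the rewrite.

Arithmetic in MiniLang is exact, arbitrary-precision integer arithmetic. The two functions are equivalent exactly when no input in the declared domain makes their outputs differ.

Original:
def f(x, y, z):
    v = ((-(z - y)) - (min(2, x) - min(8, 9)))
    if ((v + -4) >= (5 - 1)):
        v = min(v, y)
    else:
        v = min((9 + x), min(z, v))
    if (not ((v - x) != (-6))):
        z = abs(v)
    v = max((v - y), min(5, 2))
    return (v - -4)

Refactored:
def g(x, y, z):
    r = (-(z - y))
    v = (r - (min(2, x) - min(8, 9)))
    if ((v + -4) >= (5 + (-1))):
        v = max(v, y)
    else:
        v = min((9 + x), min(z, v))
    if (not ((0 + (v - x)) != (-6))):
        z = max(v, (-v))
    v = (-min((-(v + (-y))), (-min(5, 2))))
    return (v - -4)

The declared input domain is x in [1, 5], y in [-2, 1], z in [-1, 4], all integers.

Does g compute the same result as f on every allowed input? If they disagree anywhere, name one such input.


x=1, y=0, z=-1 yields 6 from f but 12 from g.
verdict: not equivalent; witness: x=1, y=0, z=-1


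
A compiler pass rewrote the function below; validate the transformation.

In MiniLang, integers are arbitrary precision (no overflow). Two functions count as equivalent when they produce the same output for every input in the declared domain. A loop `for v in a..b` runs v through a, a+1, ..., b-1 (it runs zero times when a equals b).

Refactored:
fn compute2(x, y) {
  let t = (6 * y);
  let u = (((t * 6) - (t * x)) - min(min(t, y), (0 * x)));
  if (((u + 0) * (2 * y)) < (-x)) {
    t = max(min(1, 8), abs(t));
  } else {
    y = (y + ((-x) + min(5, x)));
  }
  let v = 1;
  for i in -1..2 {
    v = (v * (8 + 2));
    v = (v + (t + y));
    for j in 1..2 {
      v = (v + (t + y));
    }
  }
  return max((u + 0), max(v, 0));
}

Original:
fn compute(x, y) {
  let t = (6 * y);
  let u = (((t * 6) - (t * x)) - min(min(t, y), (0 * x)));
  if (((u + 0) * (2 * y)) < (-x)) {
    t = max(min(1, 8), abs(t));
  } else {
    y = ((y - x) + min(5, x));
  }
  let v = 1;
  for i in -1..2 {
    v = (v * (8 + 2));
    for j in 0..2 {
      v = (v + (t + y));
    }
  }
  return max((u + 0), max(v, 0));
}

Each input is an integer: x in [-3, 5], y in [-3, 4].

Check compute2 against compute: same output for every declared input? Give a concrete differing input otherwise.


Comparing the listings, the differences include: arithmetic usage differs, statement counts differ, loop structure differs.
Tracing x=-1, y=0: compute: t becomes 0; next u becomes 0; next (((u + 0) * (2 * y)) < (-x)) evaluates to true; next t becomes 1; next v becomes 1; next at i=-1:; next v becomes 10; next at j=0:; next v becomes 11; next at j=1:; next v becomes 12; next at i=0:; next v becomes 120; next at j=0:; next v becomes 121; next at j=1:; next v becomes 122; next at i=1:; next v becomes 1220; next at j=0:; next v becomes 1221; next at j=1:; next v becomes 1222; next final value 1222 | compute2: t becomes 0; next u becomes 0; next (((u + 0) * (2 * y)) < (-x)) evaluates to true; next t becomes 1; next v becomes 1; next at i=-1:; next v becomes 10; next v becomes 11; next at j=1:; next v becomes 12; next at i=0:; next v becomes 120; next v becomes 121; next at j=1:; next v becomes 122; next at i=1:; next v becomes 1220; next v becomes 1221; next at j=1:; next v becomes 1222; next final value 1222 — matching result 1222.
An exhaustive pass over the 72 declared inputs shows identical outputs.
verdict: equivalent


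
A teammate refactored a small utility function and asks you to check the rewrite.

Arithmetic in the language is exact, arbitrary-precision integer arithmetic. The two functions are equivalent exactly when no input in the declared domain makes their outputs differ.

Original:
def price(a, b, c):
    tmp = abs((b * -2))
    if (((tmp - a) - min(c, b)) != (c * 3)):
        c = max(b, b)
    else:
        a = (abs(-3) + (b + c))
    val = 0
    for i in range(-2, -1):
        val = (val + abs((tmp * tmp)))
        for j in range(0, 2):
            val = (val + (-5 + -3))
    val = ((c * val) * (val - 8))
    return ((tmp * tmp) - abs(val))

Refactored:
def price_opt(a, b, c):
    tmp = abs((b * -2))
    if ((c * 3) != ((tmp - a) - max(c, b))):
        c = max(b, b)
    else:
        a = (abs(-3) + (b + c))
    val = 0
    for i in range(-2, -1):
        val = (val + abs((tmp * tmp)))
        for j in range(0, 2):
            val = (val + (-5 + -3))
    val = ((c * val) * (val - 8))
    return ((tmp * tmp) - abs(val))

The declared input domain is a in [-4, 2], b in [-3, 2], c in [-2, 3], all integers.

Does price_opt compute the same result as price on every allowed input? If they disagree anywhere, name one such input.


The rewrite breaks on a=-4, b=0, c=1, where the results are 0 and -384.
price: tmp=0, then (((tmp - a) - min(c, b)) != (c * 3)) is true, then c=0, then val=0, then (i=-2), then val=0, then (j=0), then val=-8, then (j=1), then val=-16, then val=0, then returns 0
price_opt: tmp=0, then ((c * 3) != ((tmp - a) - max(c, b))) is false, then a=4, then val=0, then (i=-2), then val=0, then (j=0), then val=-8, then (j=1), then val=-16, then val=384, then returns -384
verdict: not equivalent; witness: a=-4, b=0, c=1


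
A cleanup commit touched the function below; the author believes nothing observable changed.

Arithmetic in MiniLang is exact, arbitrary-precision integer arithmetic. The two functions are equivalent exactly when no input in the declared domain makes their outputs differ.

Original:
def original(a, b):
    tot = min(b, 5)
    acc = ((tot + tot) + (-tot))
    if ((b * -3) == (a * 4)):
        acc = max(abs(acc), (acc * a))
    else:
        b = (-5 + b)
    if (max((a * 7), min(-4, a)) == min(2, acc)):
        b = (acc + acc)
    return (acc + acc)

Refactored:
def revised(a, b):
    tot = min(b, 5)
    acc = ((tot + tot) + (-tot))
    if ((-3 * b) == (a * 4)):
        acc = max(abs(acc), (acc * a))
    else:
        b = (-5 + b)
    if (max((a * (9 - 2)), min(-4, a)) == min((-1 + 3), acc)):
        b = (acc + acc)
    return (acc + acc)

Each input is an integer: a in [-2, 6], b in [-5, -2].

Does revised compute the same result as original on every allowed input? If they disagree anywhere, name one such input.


Comparing the listings, the differences include: constant usage differs; arithmetic usage differs.
Tracing a=-1, b=-5: original: tot becomes -5; next acc becomes -5; next ((b * -3) == (a * 4)) evaluates to false; next b becomes -10; next (max((a * 7), min(-4, a)) == min(2, acc)) evaluates to false; next final value -10 | revised: tot becomes -5; next acc becomes -5; next ((-3 * b) == (a * 4)) evaluates to false; next b becomes -10; next (max((a * (9 - 2)), min(-4, a)) == min((-1 + 3), acc)) evaluates to false; next final value -10 — matching result -10.
Every one of the 36 inputs gives matching results.
verdict: equivalent


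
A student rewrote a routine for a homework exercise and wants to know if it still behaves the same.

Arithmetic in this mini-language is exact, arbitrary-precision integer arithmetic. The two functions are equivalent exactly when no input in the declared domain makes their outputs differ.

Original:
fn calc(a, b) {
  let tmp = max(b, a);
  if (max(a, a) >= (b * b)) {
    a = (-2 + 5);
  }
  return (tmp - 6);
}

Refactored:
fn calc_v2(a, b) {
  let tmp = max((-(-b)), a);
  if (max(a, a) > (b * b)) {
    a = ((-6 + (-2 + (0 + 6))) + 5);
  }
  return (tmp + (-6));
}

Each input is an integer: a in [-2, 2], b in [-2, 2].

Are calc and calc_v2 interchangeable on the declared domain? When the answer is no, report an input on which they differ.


The one real change (`(max(a, a) >= (b * b))` became `(max(a, a) > (b * b))`) has no effect anywhere in the declared ranges.
Spot check at a=0, b=-2 — calc: tmp=0, then (max(a, a) >= (b * b)) is false, then returns -6. calc_v2: tmp=0, then (max(a, a) > (b * b)) is false, then returns -6. Both give -6.
Checked all 25 inputs in the declared domain: the outputs agree on every one.
verdict: equivalent


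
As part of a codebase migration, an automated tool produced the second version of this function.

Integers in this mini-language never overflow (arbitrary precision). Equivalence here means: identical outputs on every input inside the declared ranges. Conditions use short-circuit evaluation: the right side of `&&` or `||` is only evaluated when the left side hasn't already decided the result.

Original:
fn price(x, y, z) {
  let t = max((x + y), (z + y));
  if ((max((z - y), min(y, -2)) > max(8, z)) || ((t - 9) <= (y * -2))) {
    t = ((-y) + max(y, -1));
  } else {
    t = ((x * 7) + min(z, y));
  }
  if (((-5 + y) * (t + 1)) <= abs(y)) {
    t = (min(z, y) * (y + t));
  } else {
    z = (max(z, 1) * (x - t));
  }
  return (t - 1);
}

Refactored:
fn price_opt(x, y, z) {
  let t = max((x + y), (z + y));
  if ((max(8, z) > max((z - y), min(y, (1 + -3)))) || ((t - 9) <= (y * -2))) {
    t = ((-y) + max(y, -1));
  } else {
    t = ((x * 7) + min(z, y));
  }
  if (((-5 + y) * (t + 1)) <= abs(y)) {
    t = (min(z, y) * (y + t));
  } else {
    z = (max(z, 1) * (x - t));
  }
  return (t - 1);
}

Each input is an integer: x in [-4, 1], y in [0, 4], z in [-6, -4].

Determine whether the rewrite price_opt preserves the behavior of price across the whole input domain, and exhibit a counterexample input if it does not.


On input x=-2, y=4, z=-6, price returns -21 while price_opt returns -25.
verdict: not equivalent; witness: x=-2, y=4, z=-6


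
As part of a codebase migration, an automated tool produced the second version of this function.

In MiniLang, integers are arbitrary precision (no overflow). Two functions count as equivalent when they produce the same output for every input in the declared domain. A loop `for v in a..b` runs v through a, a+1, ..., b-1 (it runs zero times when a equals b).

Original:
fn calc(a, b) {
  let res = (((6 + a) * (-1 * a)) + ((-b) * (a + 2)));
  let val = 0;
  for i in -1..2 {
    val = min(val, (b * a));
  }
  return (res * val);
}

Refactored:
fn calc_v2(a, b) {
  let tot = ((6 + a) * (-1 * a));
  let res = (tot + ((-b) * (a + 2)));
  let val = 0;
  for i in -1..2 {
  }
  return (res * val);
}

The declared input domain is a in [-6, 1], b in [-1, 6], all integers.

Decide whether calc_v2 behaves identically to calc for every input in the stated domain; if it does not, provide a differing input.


These are not equivalent — on a=-6, b=1 the outputs split (-24 vs 0).
calc: res becomes 4; next val becomes 0; next at i=-1:; next val becomes -6; next at i=0:; next val becomes -6; next at i=1:; next val becomes -6; next final value -24
calc_v2: tot becomes 0; next res becomes 4; next val becomes 0; next at i=-1:; next at i=0:; next at i=1:; next final value 0
verdict: not equivalent; witness: a=-6, b=1


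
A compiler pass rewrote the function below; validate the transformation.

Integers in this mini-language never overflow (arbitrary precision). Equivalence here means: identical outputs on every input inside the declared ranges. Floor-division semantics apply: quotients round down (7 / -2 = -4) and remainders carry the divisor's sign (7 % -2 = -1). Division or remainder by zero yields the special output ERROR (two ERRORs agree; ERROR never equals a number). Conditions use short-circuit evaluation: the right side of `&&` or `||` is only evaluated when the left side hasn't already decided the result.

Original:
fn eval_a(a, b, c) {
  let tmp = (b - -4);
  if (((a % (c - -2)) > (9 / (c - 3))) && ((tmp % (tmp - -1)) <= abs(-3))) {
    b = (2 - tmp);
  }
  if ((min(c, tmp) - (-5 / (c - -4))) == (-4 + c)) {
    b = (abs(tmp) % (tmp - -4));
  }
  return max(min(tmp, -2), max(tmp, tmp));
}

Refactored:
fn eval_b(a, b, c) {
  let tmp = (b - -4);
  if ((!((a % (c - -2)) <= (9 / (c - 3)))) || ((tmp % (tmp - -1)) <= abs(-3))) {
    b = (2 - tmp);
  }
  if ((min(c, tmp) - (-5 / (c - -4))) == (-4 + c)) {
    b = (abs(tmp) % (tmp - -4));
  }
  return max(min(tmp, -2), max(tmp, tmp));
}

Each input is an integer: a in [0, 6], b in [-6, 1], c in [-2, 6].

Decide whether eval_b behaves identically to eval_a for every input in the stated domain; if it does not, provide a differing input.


Input a=0, b=-5, c=-1: ERROR from eval_a versus -1 from eval_b.
verdict: not equivalent; witness: a=0, b=-5, c=-1


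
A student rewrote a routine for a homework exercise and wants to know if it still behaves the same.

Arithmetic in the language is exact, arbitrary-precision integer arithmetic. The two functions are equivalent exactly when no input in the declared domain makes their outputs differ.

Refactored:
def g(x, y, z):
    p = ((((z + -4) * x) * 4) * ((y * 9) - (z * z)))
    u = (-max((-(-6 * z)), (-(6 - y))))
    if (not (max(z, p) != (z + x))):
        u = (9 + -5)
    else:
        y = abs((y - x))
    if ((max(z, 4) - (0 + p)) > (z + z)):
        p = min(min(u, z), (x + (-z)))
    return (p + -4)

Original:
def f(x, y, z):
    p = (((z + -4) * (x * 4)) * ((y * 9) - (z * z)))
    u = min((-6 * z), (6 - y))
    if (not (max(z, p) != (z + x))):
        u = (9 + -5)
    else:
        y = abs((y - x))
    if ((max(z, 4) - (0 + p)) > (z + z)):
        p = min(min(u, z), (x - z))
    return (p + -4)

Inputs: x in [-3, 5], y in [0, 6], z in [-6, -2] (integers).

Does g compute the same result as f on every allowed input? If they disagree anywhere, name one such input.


Equivalent — the differences include min/max/abs usage differs; arithmetic usage differs, yet no declared input distinguishes the two.
Spot check at x=-1, y=4, z=-6 — f: p=0, then u=2, then (not (max(z, p) != (z + x))) is false, then y=5, then ((max(z, 4) - (0 + p)) > (z + z)) is true, then p=-6, then returns -10. g: p=0, then u=2, then (not (max(z, p) != (z + x))) is false, then y=5, then ((max(z, 4) - (0 + p)) > (z + z)) is true, then p=-6, then returns -10. Both give -10.
An exhaustive pass over the 315 declared inputs shows identical outputs.
verdict: equivalent


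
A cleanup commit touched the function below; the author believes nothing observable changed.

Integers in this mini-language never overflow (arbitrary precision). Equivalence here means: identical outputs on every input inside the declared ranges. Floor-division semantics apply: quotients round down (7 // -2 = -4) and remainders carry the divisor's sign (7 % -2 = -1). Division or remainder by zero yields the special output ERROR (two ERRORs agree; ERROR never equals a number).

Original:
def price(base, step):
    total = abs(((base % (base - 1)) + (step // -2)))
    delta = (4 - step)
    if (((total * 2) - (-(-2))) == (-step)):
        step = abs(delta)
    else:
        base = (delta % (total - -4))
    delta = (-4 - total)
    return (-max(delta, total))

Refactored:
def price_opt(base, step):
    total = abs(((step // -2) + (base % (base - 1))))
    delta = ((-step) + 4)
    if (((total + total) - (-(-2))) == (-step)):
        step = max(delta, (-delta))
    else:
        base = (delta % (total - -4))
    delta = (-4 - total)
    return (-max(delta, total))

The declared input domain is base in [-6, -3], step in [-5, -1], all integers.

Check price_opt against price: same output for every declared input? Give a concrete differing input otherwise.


Equivalent — the differences include constant usage differs; and min/max/abs usage differs; and arithmetic usage differs, yet no declared input distinguishes the two.
One worked example (base=-4, step=-1) — price: total = 4; delta = 5; (((total * 2) - (-(-2))) == (-step)) -> false; base = 5; delta = -8; return -4; price_opt: total = 4; delta = 5; (((total + total) - (-(-2))) == (-step)) -> false; base = 5; delta = -8; return -4; agreement on -4.
Across all 20 domain points the two functions coincide.
verdict: equivalent


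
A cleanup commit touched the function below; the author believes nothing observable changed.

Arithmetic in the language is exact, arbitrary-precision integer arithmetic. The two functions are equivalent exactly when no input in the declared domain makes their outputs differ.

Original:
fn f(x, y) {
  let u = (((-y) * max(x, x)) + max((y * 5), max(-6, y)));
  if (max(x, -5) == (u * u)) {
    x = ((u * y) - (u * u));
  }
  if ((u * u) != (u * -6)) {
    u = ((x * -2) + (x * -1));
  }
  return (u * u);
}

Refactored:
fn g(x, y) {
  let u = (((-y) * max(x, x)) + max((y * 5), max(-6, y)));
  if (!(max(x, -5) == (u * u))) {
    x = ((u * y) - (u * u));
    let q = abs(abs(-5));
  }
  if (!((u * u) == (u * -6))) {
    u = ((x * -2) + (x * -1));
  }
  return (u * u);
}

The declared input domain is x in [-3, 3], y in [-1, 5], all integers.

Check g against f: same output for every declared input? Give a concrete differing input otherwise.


Not equivalent: x=-3, y=-1 separates them (81 vs 1296).
f: u := -4 | (max(x, -5) == (u * u)): false | ((u * u) != (u * -6)): true | u := 9 | result 81
g: u := -4 | (!(max(x, -5) == (u * u))): true | x := -12 | q := 5 | (!((u * u) == (u * -6))): true | u := 36 | result 1296
verdict: not equivalent; witness: x=-3, y=-1


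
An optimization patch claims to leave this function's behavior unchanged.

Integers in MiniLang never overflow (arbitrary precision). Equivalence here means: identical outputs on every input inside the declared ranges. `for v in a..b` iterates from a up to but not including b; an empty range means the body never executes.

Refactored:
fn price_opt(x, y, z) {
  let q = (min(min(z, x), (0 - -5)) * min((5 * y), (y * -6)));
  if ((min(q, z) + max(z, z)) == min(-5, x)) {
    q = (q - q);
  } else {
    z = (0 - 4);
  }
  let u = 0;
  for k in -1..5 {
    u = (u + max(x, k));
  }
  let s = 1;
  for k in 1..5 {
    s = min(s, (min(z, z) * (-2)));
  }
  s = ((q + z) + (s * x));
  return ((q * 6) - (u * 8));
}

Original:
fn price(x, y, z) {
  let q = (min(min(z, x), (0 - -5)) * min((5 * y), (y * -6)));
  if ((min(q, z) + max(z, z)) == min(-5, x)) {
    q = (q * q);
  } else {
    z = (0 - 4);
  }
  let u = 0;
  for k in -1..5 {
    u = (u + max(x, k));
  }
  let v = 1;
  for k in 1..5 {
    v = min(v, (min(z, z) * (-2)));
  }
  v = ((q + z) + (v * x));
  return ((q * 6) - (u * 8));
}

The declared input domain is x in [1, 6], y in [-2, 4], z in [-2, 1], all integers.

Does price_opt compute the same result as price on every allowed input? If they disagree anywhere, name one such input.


Consider the input x=1, y=1, z=1.
price: q = -6; ((min(q, z) + max(z, z)) == min(-5, x)) -> true; q = 36; u = 0; [k=-1]; u = 1; [k=0]; u = 2; [k=1]; u = 3; [k=2]; u = 5; [k=3]; u = 8; [k=4]; u = 12; v = 1; [k=1]; v = -2; [k=2]; v = -2; [k=3]; v = -2; [k=4]; v = -2; v = 35; return 120
price_opt: q = -6; ((min(q, z) + max(z, z)) == min(-5, x)) -> true; q = 0; u = 0; [k=-1]; u = 1; [k=0]; u = 2; [k=1]; u = 3; [k=2]; u = 5; [k=3]; u = 8; [k=4]; u = 12; s = 1; [k=1]; s = -2; [k=2]; s = -2; [k=3]; s = -2; [k=4]; s = -2; s = -1; return -96
120 != -96, so the rewrite changes behavior.
verdict: not equivalent; witness: x=1, y=1, z=1


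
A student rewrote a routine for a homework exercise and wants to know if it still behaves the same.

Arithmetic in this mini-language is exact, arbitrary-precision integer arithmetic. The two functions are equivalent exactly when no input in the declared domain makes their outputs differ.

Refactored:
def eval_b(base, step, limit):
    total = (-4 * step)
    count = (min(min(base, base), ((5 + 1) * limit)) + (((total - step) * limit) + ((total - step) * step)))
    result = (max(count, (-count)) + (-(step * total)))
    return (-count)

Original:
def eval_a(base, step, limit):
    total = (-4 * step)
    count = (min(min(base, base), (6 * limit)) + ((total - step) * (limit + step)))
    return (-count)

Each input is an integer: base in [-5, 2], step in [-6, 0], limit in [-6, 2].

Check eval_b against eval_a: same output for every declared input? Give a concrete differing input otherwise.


Differences: arithmetic usage differs, plus min/max/abs usage differs, plus statement counts differ, plus constant usage differs, plus local variable names differ — yet all 504 inputs agree.
verdict: equivalent


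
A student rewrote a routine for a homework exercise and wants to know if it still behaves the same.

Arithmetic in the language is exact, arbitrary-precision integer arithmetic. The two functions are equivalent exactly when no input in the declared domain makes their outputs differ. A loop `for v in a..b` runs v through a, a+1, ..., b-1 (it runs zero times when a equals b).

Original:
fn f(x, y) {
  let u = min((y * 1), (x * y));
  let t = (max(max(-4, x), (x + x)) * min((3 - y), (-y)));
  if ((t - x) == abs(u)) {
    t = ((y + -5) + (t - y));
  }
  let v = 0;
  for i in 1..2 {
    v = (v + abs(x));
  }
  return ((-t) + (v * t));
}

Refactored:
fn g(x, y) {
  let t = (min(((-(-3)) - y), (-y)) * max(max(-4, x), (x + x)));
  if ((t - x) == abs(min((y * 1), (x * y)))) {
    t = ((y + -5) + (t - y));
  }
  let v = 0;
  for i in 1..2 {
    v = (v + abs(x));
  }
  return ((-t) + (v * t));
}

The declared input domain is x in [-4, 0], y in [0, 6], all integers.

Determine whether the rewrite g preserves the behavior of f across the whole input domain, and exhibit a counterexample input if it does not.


This is a faithful refactor — local variable names differ, statement counts differ, but the computed results match everywhere.
Spot check at x=-3, y=4 — f: u becomes -12; next t becomes 12; next ((t - x) == abs(u)) evaluates to false; next v becomes 0; next at i=1:; next v becomes 3; next final value 24. g: t becomes 12; next ((t - x) == abs(min((y * 1), (x * y)))) evaluates to false; next v becomes 0; next at i=1:; next v becomes 3; next final value 24. Both give 24.
Sweeping the whole domain (35 inputs) finds no disagreement.
verdict: equivalent


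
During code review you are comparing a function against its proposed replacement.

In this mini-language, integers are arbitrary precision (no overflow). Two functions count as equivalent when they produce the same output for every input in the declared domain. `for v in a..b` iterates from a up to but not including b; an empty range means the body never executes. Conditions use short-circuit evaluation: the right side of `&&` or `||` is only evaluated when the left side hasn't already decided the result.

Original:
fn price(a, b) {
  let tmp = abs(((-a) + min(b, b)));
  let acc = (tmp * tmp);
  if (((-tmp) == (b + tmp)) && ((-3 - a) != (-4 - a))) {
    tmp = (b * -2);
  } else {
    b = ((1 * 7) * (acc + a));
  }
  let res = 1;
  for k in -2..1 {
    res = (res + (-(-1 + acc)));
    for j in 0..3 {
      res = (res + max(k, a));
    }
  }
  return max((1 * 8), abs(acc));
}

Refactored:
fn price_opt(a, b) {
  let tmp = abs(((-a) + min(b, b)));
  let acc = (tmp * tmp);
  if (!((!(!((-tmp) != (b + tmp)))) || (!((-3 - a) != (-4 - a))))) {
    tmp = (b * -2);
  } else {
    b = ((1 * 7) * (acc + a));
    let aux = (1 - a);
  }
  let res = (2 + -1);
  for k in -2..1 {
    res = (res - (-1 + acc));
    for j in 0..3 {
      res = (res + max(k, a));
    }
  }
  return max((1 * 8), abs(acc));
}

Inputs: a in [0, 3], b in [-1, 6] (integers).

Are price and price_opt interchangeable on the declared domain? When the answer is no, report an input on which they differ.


This is a faithful refactor — local variable names differ, plus comparison usage differs, plus statement counts differ, plus arithmetic usage differs, plus boolean connective usage differs, plus constant usage differs, but the computed results match everywhere.
One worked example (a=2, b=2) — price: tmp becomes 0; next acc becomes 0; next (((-tmp) == (b + tmp)) && ((-3 - a) != (-4 - a))) evaluates to false; next b becomes 14; next res becomes 1; next at k=-2:; next res becomes 2; next at j=0:; next res becomes 4; next at j=1:; next res becomes 6; next at j=2:; next res becomes 8; next at k=-1:; next res becomes 9; next at j=0:; next res becomes 11; next at j=1:; next res becomes 13; next at j=2:; next res becomes 15; next at k=0:; next res becomes 16; next at j=0:; next res becomes 18; next at j=1:; next res becomes 20; next at j=2:; next res becomes 22; next final value 8; price_opt: tmp becomes 0; next acc becomes 0; next (!((!(!((-tmp) != (b + tmp)))) || (!((-3 - a) != (-4 - a))))) evaluates to false; next b becomes 14; next aux becomes -1; next res becomes 1; next at k=-2:; next res becomes 2; next at j=0:; next res becomes 4; next at j=1:; next res becomes 6; next at j=2:; next res becomes 8; next at k=-1:; next res becomes 9; next at j=0:; next res becomes 11; next at j=1:; next res becomes 13; next at j=2:; next res becomes 15; next at k=0:; next res becomes 16; next at j=0:; next res becomes 18; next at j=1:; next res becomes 20; next at j=2:; next res becomes 22; next final value 8; agreement on 8.
An exhaustive pass over the 32 declared inputs shows identical outputs.
verdict: equivalent


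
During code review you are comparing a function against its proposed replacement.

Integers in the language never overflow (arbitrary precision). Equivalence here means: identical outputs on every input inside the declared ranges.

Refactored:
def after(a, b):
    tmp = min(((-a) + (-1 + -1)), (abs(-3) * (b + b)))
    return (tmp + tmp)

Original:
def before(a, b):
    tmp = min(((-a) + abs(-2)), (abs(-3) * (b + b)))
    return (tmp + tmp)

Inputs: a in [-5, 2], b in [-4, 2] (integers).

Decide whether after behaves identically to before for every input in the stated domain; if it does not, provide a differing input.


On input a=-5, b=1, before returns 12 while after returns 6.
verdict: not equivalent; witness: a=-5, b=1


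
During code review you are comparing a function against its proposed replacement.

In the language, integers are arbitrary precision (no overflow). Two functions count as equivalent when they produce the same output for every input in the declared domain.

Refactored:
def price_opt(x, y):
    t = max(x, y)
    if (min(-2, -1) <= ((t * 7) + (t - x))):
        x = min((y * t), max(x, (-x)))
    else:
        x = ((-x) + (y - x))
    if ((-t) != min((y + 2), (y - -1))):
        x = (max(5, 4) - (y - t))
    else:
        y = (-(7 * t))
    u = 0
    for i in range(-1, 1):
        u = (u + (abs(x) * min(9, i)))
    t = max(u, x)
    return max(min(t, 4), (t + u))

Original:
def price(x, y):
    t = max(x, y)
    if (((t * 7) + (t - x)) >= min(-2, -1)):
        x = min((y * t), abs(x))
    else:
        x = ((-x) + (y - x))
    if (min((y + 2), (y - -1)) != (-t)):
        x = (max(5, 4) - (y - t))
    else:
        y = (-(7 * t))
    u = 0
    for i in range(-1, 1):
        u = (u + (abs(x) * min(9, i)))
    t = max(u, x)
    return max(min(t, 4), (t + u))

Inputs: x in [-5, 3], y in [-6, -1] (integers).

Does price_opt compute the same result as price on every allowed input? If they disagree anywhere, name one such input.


The two versions differ — the changes include comparison usage differs, min/max/abs usage differs.
Tracing x=3, y=-4: price: t=3, then (((t * 7) + (t - x)) >= min(-2, -1)) is true, then x=-12, then (min((y + 2), (y - -1)) != (-t)) is false, then y=-21, then u=0, then (i=-1), then u=-12, then (i=0), then u=-12, then t=-12, then returns -12 | price_opt: t=3, then (min(-2, -1) <= ((t * 7) + (t - x))) is true, then x=-12, then ((-t) != min((y + 2), (y - -1))) is false, then y=-21, then u=0, then (i=-1), then u=-12, then (i=0), then u=-12, then t=-12, then returns -12 — matching result -12.
Across all 54 domain points the two functions coincide.
verdict: equivalent


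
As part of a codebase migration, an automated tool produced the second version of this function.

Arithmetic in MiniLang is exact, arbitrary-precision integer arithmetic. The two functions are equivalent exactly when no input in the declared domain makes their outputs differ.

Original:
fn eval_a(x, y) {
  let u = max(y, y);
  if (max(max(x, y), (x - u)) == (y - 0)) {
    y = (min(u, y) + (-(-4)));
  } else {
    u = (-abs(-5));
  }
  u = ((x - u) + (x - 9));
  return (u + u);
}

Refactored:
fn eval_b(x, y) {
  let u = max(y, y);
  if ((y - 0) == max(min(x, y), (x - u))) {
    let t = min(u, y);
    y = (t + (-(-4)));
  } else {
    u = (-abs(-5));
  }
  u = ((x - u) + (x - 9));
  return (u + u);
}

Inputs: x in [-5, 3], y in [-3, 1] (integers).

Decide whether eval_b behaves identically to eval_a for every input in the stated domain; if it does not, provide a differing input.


Not equivalent: x=-5, y=-2 separates them (-34 vs -28).
eval_a: u becomes -2; next (max(max(x, y), (x - u)) == (y - 0)) evaluates to true; next y becomes 2; next u becomes -17; next final value -34
eval_b: u becomes -2; next ((y - 0) == max(min(x, y), (x - u))) evaluates to false; next u becomes -5; next u becomes -14; next final value -28
verdict: not equivalent; witness: x=-5, y=-2


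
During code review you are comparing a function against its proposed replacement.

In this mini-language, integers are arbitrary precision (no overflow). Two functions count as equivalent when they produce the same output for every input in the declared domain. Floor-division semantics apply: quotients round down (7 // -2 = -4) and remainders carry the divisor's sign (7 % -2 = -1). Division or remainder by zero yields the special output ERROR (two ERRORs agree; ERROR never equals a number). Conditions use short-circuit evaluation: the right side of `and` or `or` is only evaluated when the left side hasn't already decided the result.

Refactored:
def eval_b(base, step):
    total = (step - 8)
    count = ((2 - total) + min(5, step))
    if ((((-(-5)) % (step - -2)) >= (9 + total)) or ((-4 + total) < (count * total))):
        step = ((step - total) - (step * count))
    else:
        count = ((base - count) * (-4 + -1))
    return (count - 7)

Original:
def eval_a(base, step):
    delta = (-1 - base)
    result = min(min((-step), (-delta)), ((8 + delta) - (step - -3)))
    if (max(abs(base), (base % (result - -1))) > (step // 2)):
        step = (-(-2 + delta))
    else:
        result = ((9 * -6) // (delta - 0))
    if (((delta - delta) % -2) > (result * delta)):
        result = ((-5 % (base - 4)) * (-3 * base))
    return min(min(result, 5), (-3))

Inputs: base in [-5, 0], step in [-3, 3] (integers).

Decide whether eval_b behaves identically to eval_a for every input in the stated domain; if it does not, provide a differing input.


There is a counterexample at base=-5, step=-3: -75 on one side, 3 on the other.
eval_a: delta := 4 | result := -4 | (max(abs(base), (base % (result - -1))) > (step // 2)): true | step := -2 | (((delta - delta) % -2) > (result * delta)): true | result := -75 | result -75
eval_b: total := -11 | count := 10 | ((((-(-5)) % (step - -2)) >= (9 + total)) or ((-4 + total) < (count * total))): true | step := 38 | result 3
verdict: not equivalent; witness: base=-5, step=-3


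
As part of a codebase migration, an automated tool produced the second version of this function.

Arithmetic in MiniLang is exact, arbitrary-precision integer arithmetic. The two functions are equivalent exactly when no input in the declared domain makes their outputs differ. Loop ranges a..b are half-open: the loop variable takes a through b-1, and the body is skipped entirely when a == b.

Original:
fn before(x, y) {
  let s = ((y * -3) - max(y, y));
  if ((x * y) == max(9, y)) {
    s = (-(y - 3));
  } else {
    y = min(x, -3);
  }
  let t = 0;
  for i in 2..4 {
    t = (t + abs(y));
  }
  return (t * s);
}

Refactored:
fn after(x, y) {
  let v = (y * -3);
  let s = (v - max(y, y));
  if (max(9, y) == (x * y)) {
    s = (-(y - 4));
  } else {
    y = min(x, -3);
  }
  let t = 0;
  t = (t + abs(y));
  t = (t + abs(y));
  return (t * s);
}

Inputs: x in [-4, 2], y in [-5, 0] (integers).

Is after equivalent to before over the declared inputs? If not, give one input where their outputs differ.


Run the pair on x=-3, y=-3.
before: s := 12 | ((x * y) == max(9, y)): true | s := 6 | t := 0 | iter i=2: | t := 3 | iter i=3: | t := 6 | result 36
after: v := 9 | s := 12 | (max(9, y) == (x * y)): true | s := 7 | t := 0 | t := 3 | t := 6 | result 42
36 != 42, so the rewrite changes behavior.
verdict: not equivalent; witness: x=-3, y=-3


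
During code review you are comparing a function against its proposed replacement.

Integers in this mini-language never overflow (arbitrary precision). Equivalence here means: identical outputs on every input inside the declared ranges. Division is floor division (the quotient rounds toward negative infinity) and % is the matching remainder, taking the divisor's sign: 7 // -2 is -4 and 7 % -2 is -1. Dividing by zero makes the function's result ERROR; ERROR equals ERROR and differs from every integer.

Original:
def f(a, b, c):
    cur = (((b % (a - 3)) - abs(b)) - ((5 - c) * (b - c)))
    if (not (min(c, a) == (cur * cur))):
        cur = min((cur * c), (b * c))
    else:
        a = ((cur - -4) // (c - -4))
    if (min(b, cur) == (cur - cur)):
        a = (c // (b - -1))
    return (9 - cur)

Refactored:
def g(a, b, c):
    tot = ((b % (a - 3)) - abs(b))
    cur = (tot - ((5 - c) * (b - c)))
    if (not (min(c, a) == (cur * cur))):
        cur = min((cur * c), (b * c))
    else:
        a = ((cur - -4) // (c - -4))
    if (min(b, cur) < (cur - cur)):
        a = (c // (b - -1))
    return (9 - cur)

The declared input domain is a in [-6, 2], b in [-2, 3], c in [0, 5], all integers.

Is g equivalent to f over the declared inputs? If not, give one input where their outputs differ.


On input a=-6, b=-1, c=0, f returns 9 while g returns ERROR.
verdict: not equivalent; witness: a=-6, b=-1, c=0


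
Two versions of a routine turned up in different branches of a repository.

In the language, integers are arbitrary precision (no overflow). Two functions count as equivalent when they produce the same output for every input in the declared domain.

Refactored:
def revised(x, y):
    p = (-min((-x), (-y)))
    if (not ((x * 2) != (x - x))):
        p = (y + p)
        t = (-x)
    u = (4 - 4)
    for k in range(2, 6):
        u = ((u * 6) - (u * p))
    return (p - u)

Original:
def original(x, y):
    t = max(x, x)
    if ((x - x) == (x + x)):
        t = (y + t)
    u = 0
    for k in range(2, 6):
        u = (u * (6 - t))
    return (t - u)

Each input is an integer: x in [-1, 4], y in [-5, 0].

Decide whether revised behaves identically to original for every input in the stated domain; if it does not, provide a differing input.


On input x=-1, y=0, original returns -1 while revised returns 0.
verdict: not equivalent; witness: x=-1, y=0


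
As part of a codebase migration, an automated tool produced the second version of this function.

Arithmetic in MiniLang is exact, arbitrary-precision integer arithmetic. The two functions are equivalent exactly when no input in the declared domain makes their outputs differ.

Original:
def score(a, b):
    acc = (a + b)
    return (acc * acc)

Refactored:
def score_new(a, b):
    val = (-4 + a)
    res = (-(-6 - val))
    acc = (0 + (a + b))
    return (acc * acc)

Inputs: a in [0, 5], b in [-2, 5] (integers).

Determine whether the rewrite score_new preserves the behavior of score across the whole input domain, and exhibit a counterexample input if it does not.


Beyond behavior-preserving changes, the revision adds an assignment to `res` whose value nothing reads.
Tracing a=1, b=1: score: acc becomes 2; next final value 4 | score_new: val becomes -3; next res becomes 3; next acc becomes 2; next final value 4 — matching result 4.
Across all 48 domain points the two functions coincide.
verdict: equivalent


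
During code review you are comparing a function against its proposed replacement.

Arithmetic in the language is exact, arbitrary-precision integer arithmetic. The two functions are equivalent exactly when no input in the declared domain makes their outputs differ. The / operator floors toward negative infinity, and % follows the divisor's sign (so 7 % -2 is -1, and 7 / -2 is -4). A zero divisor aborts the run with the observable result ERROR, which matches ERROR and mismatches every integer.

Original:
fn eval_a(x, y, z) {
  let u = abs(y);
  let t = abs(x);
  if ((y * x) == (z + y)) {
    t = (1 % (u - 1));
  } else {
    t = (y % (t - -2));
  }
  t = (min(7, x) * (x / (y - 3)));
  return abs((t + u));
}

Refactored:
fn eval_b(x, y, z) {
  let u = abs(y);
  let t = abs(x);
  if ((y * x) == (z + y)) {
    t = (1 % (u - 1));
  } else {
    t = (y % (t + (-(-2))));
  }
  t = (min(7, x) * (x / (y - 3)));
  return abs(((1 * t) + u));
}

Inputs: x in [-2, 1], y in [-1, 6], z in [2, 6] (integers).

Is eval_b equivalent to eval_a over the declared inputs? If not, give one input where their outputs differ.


This is a faithful refactor — arithmetic usage differs, and constant usage differs, but the computed results match everywhere.
Tracing x=1, y=5, z=2: eval_a: u=5, then t=1, then ((y * x) == (z + y)) is false, then t=2, then t=0, then returns 5 | eval_b: u=5, then t=1, then ((y * x) == (z + y)) is false, then t=2, then t=0, then returns 5 — matching result 5.
Across all 160 domain points the two functions coincide.
verdict: equivalent
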